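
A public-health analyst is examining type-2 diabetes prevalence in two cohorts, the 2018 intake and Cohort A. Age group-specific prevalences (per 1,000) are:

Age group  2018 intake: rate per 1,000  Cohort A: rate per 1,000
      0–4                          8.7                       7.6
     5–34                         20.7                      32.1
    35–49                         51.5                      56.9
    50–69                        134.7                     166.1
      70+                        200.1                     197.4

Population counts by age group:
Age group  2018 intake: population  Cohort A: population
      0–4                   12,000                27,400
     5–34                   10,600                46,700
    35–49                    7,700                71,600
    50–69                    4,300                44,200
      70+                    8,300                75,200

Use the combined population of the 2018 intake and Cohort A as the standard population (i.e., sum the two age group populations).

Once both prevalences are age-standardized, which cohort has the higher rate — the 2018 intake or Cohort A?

Cohort A

Combined standard total = 308,000; weights = 0.1279, 0.1860, 0.2575, 0.1575, 0.2711.
The 2018 intake: 0.1279×8.7 + 0.1860×20.7 + 0.2575×51.5 + 0.1575×134.7 + 0.2711×200.1 = 93.6823 per 1,000.
Cohort A: 0.1279×7.6 + 0.1860×32.1 + 0.2575×56.9 + 0.1575×166.1 + 0.2711×197.4 = 101.2652 per 1,000.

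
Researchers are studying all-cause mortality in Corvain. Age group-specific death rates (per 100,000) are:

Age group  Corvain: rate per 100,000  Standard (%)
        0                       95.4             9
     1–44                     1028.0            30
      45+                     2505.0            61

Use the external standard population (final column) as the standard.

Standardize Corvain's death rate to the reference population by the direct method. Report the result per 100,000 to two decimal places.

Standard weights: 0.09, 0.30, 0.61.
Standardized rate: 0.0900×95.4 + 0.3000×1028.0 + 0.6100×2505.0 = 1845.0360 per 100,000.

1845.04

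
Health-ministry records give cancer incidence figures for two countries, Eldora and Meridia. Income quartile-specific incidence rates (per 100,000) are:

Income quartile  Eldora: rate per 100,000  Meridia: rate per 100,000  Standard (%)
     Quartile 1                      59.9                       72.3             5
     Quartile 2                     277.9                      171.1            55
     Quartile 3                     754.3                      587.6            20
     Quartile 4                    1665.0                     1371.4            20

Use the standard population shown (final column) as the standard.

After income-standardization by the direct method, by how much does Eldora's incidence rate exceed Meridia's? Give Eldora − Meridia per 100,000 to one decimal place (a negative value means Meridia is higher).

150.2

Standard weights: 0.05, 0.55, 0.20, 0.20.
Eldora: 0.0500×59.9 + 0.5500×277.9 + 0.2000×754.3 + 0.2000×1665.0 = 639.7000 per 100,000.
Meridia: 0.0500×72.3 + 0.5500×171.1 + 0.2000×587.6 + 0.2000×1371.4 = 489.5200 per 100,000.
Difference = 639.7000 − 489.5200 = 150.1800.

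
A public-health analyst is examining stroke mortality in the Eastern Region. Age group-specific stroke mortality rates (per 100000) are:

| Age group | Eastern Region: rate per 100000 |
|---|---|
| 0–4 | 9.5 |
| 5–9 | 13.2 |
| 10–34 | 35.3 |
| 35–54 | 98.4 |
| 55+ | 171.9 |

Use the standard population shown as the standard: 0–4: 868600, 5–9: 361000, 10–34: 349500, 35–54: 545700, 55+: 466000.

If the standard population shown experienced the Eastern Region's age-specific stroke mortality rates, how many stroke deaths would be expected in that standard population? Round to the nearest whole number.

1592

Expected stroke deaths = Σ (standard pop × age-specific rate ÷ 100000)
= 868600×9.5/100000 + 361000×13.2/100000 + 349500×35.3/100000 + 545700×98.4/100000 + 466000×171.9/100000
= 82.52 + 47.65 + 123.37 + 536.97 + 801.05 = 1591.57.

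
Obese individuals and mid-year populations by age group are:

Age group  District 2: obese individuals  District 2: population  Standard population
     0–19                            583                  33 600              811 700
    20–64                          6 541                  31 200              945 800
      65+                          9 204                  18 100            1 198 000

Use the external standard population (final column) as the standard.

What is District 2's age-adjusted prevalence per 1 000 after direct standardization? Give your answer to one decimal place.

278.0

Age-specific rates per 1 000 for District 2: 17.351, 209.647, 508.508.
Standard total = 2 955 500; weights = 0.2746, 0.3200, 0.4053.
Standardized rate: 0.2746×17.351 + 0.3200×209.647 + 0.4053×508.508 = 277.9771 per 1 000.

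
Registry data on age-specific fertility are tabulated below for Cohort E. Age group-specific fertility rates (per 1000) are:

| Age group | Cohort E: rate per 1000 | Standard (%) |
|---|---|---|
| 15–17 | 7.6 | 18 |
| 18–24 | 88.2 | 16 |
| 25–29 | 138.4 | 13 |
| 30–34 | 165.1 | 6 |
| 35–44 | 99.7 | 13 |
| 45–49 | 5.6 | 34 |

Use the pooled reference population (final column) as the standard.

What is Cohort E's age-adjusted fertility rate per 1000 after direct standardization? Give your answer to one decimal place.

Standard weights: 0.18, 0.16, 0.13, 0.06, 0.13, 0.34.
Standardized rate: 0.1800×7.6 + 0.1600×88.2 + 0.1300×138.4 + 0.0600×165.1 + 0.1300×99.7 + 0.3400×5.6 = 58.2430 per 1000.

58.2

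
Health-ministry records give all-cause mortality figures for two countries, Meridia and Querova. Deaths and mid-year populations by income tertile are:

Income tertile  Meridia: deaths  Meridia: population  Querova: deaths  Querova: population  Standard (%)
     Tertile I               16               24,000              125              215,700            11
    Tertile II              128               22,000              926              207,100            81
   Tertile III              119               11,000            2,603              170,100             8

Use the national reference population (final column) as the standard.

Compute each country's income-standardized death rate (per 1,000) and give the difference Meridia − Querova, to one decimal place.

Income-specific rates per 1,000 for Meridia: 0.667, 5.818, 10.818.
For Querova: 0.580, 4.471, 15.303.
Standard weights: 0.11, 0.81, 0.08.
Meridia: 0.1100×0.667 + 0.8100×5.818 + 0.0800×10.818 = 5.6515 per 1,000.
Querova: 0.1100×0.580 + 0.8100×4.471 + 0.0800×15.303 = 4.9097 per 1,000.
Difference = 5.6515 − 4.9097 = 0.7418.

0.7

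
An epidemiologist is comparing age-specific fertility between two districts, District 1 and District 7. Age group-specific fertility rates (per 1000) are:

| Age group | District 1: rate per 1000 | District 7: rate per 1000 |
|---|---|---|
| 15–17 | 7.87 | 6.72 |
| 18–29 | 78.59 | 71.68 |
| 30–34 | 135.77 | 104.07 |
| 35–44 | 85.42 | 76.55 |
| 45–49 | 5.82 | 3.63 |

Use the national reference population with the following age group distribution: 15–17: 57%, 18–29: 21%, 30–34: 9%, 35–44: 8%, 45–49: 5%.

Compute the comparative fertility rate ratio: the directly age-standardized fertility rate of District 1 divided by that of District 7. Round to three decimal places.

1.167

Standard weights: 0.57, 0.21, 0.09, 0.08, 0.05.
District 1: 0.5700×7.87 + 0.2100×78.59 + 0.0900×135.77 + 0.0800×85.42 + 0.0500×5.82 = 40.3337 per 1000.
District 7: 0.5700×6.72 + 0.2100×71.68 + 0.0900×104.07 + 0.0800×76.55 + 0.0500×3.63 = 34.5550 per 1000.
Ratio = 40.3337 ÷ 34.5550 = 1.16723.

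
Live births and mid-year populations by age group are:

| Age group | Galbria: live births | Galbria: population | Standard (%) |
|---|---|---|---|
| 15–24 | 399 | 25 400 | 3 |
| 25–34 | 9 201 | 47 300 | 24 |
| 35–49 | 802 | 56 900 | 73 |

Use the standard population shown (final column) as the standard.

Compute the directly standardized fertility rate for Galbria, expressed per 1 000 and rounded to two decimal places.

57.45

Age-specific rates per 1 000 for Galbria: 15.709, 194.524, 14.095.
Standard weights: 0.03, 0.24, 0.73.
Standardized rate: 0.0300×15.709 + 0.2400×194.524 + 0.7300×14.095 = 57.4464 per 1 000.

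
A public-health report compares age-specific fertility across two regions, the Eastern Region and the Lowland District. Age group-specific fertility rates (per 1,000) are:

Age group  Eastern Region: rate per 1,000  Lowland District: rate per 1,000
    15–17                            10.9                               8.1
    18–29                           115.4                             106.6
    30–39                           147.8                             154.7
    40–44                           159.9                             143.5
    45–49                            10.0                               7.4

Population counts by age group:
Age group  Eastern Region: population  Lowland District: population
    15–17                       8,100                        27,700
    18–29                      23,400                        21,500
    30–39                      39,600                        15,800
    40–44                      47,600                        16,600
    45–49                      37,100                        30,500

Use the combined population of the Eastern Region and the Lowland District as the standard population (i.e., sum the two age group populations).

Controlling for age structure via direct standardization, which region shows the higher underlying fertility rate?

Eastern Region

Combined standard total = 267,900; weights = 0.1336, 0.1676, 0.2068, 0.2396, 0.2523.
The Eastern Region: 0.1336×10.9 + 0.1676×115.4 + 0.2068×147.8 + 0.2396×159.9 + 0.2523×10.0 = 92.2037 per 1,000.
The Lowland District: 0.1336×8.1 + 0.1676×106.6 + 0.2068×154.7 + 0.2396×143.5 + 0.2523×7.4 = 87.1954 per 1,000.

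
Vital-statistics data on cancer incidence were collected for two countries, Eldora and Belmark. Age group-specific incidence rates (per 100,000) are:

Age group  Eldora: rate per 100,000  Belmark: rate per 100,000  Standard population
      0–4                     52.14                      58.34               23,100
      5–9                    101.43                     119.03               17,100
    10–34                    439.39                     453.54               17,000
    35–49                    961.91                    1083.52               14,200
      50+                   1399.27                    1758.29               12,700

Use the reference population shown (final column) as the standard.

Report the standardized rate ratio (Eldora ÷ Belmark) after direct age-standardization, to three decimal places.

0.857

Standard total = 84,100; weights = 0.2747, 0.2033, 0.2021, 0.1688, 0.1510.
Eldora: 0.2747×52.14 + 0.2033×101.43 + 0.2021×439.39 + 0.1688×961.91 + 0.1510×1399.27 = 497.4836 per 100,000.
Belmark: 0.2747×58.34 + 0.2033×119.03 + 0.2021×453.54 + 0.1688×1083.52 + 0.1510×1758.29 = 580.3747 per 100,000.
Ratio = 497.4836 ÷ 580.3747 = 0.85718.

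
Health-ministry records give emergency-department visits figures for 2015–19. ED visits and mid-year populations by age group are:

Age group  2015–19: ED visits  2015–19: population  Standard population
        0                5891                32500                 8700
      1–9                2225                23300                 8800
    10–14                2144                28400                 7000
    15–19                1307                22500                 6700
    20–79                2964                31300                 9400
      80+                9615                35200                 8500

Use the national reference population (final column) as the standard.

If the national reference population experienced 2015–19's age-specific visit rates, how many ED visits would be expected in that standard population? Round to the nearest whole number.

Age-specific rates per 1000 for 2015–19: 181.262, 95.494, 75.493, 58.089, 94.696, 273.153.
Expected ED visits = Σ (standard pop × age-specific rate ÷ 1000)
= 8700×181.262/1000 + 8800×95.494/1000 + 7000×75.493/1000 + 6700×58.089/1000 + 9400×94.696/1000 + 8500×273.153/1000
= 1576.98 + 840.34 + 528.45 + 389.20 + 890.15 + 2321.80 = 6546.92.

6547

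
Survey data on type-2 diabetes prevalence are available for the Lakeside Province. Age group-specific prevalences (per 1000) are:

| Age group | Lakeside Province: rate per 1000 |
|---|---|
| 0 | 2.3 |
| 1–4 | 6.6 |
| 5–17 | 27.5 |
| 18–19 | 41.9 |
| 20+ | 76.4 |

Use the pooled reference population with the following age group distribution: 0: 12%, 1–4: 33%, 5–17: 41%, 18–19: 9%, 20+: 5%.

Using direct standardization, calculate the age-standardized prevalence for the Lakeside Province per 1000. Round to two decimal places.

Standard weights: 0.12, 0.33, 0.41, 0.09, 0.05.
Standardized rate: 0.1200×2.3 + 0.3300×6.6 + 0.4100×27.5 + 0.0900×41.9 + 0.0500×76.4 = 21.3200 per 1000.

21.32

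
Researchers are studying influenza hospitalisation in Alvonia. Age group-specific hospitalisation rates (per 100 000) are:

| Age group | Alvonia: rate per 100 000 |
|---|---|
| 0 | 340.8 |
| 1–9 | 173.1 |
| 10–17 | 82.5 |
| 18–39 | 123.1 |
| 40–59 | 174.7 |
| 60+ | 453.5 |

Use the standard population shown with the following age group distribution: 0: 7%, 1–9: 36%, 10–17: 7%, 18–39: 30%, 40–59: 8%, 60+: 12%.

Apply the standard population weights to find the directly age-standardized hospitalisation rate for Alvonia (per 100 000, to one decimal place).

Standard weights: 0.07, 0.36, 0.07, 0.30, 0.08, 0.12.
Standardized rate: 0.0700×340.8 + 0.3600×173.1 + 0.0700×82.5 + 0.3000×123.1 + 0.0800×174.7 + 0.1200×453.5 = 197.2730 per 100 000.

197.3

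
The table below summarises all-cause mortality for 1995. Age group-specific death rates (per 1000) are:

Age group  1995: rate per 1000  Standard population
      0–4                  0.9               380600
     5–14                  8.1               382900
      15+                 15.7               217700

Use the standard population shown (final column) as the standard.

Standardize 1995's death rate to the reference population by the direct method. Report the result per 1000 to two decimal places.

6.99

Standard total = 981200; weights = 0.3879, 0.3902, 0.2219.
Standardized rate: 0.3879×0.9 + 0.3902×8.1 + 0.2219×15.7 = 6.9934 per 1000.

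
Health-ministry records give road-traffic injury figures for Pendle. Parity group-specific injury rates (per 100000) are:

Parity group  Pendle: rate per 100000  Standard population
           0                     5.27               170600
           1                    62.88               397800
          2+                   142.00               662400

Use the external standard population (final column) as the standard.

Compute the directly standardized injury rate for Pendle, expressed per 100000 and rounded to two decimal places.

97.48

Standard total = 1230800; weights = 0.1386, 0.3232, 0.5382.
Standardized rate: 0.1386×5.27 + 0.3232×62.88 + 0.5382×142.00 = 97.4761 per 100000.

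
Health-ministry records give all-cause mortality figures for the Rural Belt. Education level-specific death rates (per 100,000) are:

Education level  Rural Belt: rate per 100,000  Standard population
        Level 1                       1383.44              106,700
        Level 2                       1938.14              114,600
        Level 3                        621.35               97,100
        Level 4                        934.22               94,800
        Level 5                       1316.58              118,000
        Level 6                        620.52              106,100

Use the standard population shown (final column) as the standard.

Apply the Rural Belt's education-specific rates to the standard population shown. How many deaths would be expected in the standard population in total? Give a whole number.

Expected deaths = Σ (standard pop × education-specific rate ÷ 100,000)
= 106,700×1383.44/100,000 + 114,600×1938.14/100,000 + 97,100×621.35/100,000 + 94,800×934.22/100,000 + 118,000×1316.58/100,000 + 106,100×620.52/100,000
= 1476.13 + 2221.11 + 603.33 + 885.64 + 1553.56 + 658.37 = 7398.15.

7398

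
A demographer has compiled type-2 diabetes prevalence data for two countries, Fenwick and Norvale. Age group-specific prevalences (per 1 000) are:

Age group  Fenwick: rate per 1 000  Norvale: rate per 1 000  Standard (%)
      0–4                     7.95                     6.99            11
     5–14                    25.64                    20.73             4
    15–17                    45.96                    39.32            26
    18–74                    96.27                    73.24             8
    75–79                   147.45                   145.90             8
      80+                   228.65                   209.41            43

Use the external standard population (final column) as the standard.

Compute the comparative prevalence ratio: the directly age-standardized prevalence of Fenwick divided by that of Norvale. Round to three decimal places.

1.103

Standard weights: 0.11, 0.04, 0.26, 0.08, 0.08, 0.43.
Fenwick: 0.1100×7.95 + 0.0400×25.64 + 0.2600×45.96 + 0.0800×96.27 + 0.0800×147.45 + 0.4300×228.65 = 131.6668 per 1 000.
Norvale: 0.1100×6.99 + 0.0400×20.73 + 0.2600×39.32 + 0.0800×73.24 + 0.0800×145.90 + 0.4300×209.41 = 119.3988 per 1 000.
Ratio = 131.6668 ÷ 119.3988 = 1.10275.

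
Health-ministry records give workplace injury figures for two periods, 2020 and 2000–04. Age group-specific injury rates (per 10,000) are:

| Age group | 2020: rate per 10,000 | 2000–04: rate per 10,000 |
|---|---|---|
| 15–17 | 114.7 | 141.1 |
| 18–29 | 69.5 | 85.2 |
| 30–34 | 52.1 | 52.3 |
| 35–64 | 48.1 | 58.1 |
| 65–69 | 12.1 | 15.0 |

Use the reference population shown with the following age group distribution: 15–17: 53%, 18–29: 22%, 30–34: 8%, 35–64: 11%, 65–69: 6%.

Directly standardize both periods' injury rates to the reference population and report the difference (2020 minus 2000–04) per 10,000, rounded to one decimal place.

Standard weights: 0.53, 0.22, 0.08, 0.11, 0.06.
2020: 0.5300×114.7 + 0.2200×69.5 + 0.0800×52.1 + 0.1100×48.1 + 0.0600×12.1 = 86.2660 per 10,000.
2000–04: 0.5300×141.1 + 0.2200×85.2 + 0.0800×52.3 + 0.1100×58.1 + 0.0600×15.0 = 105.0020 per 10,000.
Difference = 86.2660 − 105.0020 = -18.7360.

-18.7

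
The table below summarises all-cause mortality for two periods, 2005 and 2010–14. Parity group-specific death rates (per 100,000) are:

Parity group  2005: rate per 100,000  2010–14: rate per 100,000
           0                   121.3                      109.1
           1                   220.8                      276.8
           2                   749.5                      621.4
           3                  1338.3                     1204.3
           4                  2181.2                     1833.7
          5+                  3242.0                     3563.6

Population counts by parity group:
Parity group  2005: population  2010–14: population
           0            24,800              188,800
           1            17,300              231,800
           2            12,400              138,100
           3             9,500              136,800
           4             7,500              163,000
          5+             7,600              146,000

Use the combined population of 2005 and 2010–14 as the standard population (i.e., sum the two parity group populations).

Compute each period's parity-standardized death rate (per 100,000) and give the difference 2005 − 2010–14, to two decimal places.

34.51

Combined standard total = 1,083,600; weights = 0.1971, 0.2299, 0.1389, 0.1350, 0.1573, 0.1417.
2005: 0.1971×121.3 + 0.2299×220.8 + 0.1389×749.5 + 0.1350×1338.3 + 0.1573×2181.2 + 0.1417×3242.0 = 1162.2091 per 100,000.
2010–14: 0.1971×109.1 + 0.2299×276.8 + 0.1389×621.4 + 0.1350×1204.3 + 0.1573×1833.7 + 0.1417×3563.6 = 1127.7032 per 100,000.
Difference = 1162.2091 − 1127.7032 = 34.5059.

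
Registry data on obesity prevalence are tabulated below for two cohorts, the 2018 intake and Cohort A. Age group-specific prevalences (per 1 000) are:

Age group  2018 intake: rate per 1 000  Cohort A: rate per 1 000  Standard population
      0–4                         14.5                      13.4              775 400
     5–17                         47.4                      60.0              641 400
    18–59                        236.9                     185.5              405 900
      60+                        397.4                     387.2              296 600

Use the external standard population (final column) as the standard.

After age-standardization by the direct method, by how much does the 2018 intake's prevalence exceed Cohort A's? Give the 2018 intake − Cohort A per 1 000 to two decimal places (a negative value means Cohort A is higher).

7.86

Standard total = 2 119 300; weights = 0.3659, 0.3026, 0.1915, 0.1400.
The 2018 intake: 0.3659×14.5 + 0.3026×47.4 + 0.1915×236.9 + 0.1400×397.4 = 120.6399 per 1 000.
Cohort A: 0.3659×13.4 + 0.3026×60.0 + 0.1915×185.5 + 0.1400×387.2 = 112.7789 per 1 000.
Difference = 120.6399 − 112.7789 = 7.8610.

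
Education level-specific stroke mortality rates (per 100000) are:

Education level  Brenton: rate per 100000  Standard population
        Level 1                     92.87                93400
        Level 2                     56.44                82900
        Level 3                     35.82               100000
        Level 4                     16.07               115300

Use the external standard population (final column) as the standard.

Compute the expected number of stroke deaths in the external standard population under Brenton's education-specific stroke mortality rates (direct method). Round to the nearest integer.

188

Expected stroke deaths = Σ (standard pop × education-specific rate ÷ 100000)
= 93400×92.87/100000 + 82900×56.44/100000 + 100000×35.82/100000 + 115300×16.07/100000
= 86.74 + 46.79 + 35.82 + 18.53 = 187.88.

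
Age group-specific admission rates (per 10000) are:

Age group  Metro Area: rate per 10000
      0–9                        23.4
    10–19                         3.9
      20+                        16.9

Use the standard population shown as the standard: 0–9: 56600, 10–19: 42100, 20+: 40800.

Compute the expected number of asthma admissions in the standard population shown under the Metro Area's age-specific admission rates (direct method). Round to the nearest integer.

218

Expected asthma admissions = Σ (standard pop × age-specific rate ÷ 10000)
= 56600×23.4/10000 + 42100×3.9/10000 + 40800×16.9/10000
= 132.44 + 16.42 + 68.95 = 217.81.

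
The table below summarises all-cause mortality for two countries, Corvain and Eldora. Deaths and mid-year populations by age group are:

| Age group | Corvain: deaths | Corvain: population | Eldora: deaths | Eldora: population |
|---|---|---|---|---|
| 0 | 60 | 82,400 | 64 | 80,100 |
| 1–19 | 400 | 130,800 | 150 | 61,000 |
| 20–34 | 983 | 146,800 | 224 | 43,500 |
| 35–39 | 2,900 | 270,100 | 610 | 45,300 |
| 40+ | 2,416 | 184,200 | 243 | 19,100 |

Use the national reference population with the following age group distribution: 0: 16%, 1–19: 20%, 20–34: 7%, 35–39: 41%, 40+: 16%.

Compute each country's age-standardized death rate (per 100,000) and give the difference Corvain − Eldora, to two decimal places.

Age-specific rates per 100,000 for Corvain: 72.82, 305.81, 669.62, 1073.68, 1311.62.
For Eldora: 79.90, 245.90, 514.94, 1346.58, 1272.25.
Standard weights: 0.16, 0.20, 0.07, 0.41, 0.16.
Corvain: 0.1600×72.82 + 0.2000×305.81 + 0.0700×669.62 + 0.4100×1073.68 + 0.1600×1311.62 = 769.7520 per 100,000.
Eldora: 0.1600×79.90 + 0.2000×245.90 + 0.0700×514.94 + 0.4100×1346.58 + 0.1600×1272.25 = 853.6677 per 100,000.
Difference = 769.7520 − 853.6677 = -83.9156.

-83.92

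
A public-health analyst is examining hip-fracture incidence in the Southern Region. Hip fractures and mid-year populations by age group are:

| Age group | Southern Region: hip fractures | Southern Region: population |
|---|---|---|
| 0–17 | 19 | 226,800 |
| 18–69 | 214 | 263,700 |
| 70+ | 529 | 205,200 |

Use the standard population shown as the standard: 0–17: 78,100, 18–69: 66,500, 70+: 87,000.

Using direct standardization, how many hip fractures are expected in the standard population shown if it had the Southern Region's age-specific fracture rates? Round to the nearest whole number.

285

Age-specific rates per 100,000 for the Southern Region: 8.38, 81.15, 257.80.
Expected hip fractures = Σ (standard pop × age-specific rate ÷ 100,000)
= 78,100×8.38/100,000 + 66,500×81.15/100,000 + 87,000×257.80/100,000
= 6.54 + 53.97 + 224.28 = 284.79.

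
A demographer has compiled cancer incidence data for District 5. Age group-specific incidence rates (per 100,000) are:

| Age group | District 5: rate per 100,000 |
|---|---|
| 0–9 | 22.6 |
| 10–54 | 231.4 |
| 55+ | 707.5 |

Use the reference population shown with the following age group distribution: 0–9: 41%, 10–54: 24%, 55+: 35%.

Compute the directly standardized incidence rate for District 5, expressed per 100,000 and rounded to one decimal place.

Standard weights: 0.41, 0.24, 0.35.
Standardized rate: 0.4100×22.6 + 0.2400×231.4 + 0.3500×707.5 = 312.4270 per 100,000.

312.4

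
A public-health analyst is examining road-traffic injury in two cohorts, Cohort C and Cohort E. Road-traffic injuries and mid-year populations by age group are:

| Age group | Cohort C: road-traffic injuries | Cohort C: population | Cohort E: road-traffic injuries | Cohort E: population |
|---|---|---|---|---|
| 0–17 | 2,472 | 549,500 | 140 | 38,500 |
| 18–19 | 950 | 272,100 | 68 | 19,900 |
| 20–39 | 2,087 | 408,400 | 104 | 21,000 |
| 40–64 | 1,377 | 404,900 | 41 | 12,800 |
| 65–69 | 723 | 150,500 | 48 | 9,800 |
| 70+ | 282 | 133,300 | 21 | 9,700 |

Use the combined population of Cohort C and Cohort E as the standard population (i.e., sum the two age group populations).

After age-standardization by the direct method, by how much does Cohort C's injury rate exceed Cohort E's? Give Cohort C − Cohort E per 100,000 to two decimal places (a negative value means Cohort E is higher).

Age-specific rates per 100,000 for Cohort C: 449.86, 349.14, 511.02, 340.08, 480.40, 211.55.
For Cohort E: 363.64, 341.71, 495.24, 320.31, 489.80, 216.49.
Combined standard total = 2,030,400; weights = 0.2896, 0.1438, 0.2115, 0.2057, 0.0789, 0.0704.
Cohort C: 0.2896×449.86 + 0.1438×349.14 + 0.2115×511.02 + 0.2057×340.08 + 0.0789×480.40 + 0.0704×211.55 = 411.3534 per 100,000.
Cohort E: 0.2896×363.64 + 0.1438×341.71 + 0.2115×495.24 + 0.2057×320.31 + 0.0789×489.80 + 0.0704×216.49 = 378.9992 per 100,000.
Difference = 411.3534 − 378.9992 = 32.3543.

32.35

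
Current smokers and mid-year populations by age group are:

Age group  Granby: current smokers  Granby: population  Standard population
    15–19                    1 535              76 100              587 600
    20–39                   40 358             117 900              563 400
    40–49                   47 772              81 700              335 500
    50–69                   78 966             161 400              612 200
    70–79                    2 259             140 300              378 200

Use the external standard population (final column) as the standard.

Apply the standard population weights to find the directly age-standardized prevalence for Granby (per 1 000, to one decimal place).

Age-specific rates per 1 000 for Granby: 20.171, 342.307, 584.725, 489.257, 16.101.
Standard total = 2 476 900; weights = 0.2372, 0.2275, 0.1355, 0.2472, 0.1527.
Standardized rate: 0.2372×20.171 + 0.2275×342.307 + 0.1355×584.725 + 0.2472×489.257 + 0.1527×16.101 = 285.2338 per 1 000.

285.2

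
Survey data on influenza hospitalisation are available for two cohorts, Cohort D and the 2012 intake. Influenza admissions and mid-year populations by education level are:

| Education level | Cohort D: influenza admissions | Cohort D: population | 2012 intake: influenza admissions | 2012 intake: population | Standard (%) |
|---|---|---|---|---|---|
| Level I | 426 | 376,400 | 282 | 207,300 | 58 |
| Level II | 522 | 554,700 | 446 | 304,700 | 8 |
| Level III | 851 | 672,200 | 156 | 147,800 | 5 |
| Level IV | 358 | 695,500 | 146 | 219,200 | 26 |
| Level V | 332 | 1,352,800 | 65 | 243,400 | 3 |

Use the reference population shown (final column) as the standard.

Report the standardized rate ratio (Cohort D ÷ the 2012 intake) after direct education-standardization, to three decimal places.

Education-specific rates per 100,000 for Cohort D: 113.18, 94.10, 126.60, 51.47, 24.54.
For the 2012 intake: 136.03, 146.37, 105.55, 66.61, 26.71.
Standard weights: 0.58, 0.08, 0.05, 0.26, 0.03.
Cohort D: 0.5800×113.18 + 0.0800×94.10 + 0.0500×126.60 + 0.2600×51.47 + 0.0300×24.54 = 93.6207 per 100,000.
The 2012 intake: 0.5800×136.03 + 0.0800×146.37 + 0.0500×105.55 + 0.2600×66.61 + 0.0300×26.71 = 114.0061 per 100,000.
Ratio = 93.6207 ÷ 114.0061 = 0.82119.

0.821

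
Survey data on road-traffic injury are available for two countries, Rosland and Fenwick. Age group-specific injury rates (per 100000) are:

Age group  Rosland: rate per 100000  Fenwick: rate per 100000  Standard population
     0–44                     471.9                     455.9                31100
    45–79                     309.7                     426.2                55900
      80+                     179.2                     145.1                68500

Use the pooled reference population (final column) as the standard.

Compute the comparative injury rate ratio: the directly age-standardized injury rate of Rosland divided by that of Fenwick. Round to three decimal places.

0.923

Standard total = 155500; weights = 0.2000, 0.3595, 0.4405.
Rosland: 0.2000×471.9 + 0.3595×309.7 + 0.4405×179.2 = 284.6529 per 100000.
Fenwick: 0.2000×455.9 + 0.3595×426.2 + 0.4405×145.1 = 308.3114 per 100000.
Ratio = 284.6529 ÷ 308.3114 = 0.92326.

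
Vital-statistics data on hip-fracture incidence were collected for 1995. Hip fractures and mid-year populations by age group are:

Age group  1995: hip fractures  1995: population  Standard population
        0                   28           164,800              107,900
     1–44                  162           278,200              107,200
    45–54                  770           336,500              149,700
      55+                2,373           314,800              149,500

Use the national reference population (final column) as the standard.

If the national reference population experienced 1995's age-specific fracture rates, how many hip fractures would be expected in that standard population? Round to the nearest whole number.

Age-specific rates per 100,000 for 1995: 16.99, 58.23, 228.83, 753.81.
Expected hip fractures = Σ (standard pop × age-specific rate ÷ 100,000)
= 107,900×16.99/100,000 + 107,200×58.23/100,000 + 149,700×228.83/100,000 + 149,500×753.81/100,000
= 18.33 + 62.42 + 342.55 + 1126.95 = 1550.26.

1550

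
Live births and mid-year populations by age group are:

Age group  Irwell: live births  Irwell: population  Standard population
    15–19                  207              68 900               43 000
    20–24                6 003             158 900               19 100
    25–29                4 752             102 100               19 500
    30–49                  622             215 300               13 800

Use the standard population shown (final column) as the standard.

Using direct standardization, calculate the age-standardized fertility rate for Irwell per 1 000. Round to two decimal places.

18.85

Age-specific rates per 1 000 for Irwell: 3.004, 37.778, 46.543, 2.889.
Standard total = 95 400; weights = 0.4507, 0.2002, 0.2044, 0.1447.
Standardized rate: 0.4507×3.004 + 0.2002×37.778 + 0.2044×46.543 + 0.1447×2.889 = 18.8491 per 1 000.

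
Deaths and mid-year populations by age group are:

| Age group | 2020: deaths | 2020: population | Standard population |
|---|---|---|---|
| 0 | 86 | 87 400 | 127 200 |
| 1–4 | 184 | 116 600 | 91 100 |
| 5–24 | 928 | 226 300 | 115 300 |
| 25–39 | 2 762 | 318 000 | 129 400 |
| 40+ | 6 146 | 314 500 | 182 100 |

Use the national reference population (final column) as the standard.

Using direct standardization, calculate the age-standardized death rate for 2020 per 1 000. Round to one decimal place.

Age-specific rates per 1 000 for 2020: 0.984, 1.578, 4.101, 8.686, 19.542.
Standard total = 645 100; weights = 0.1972, 0.1412, 0.1787, 0.2006, 0.2823.
Standardized rate: 0.1972×0.984 + 0.1412×1.578 + 0.1787×4.101 + 0.2006×8.686 + 0.2823×19.542 = 8.4084 per 1 000.

8.4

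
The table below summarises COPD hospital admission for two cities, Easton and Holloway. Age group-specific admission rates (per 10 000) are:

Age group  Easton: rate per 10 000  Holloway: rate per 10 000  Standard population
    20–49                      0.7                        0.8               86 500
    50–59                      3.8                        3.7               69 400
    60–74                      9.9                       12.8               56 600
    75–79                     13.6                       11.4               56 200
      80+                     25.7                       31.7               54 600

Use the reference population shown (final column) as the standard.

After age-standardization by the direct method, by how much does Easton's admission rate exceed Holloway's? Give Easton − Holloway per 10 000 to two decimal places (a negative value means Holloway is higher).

-1.14

Standard total = 323 300; weights = 0.2676, 0.2147, 0.1751, 0.1738, 0.1689.
Easton: 0.2676×0.7 + 0.2147×3.8 + 0.1751×9.9 + 0.1738×13.6 + 0.1689×25.7 = 9.4406 per 10 000.
Holloway: 0.2676×0.8 + 0.2147×3.7 + 0.1751×12.8 + 0.1738×11.4 + 0.1689×31.7 = 10.5845 per 10 000.
Difference = 9.4406 − 10.5845 = -1.1439.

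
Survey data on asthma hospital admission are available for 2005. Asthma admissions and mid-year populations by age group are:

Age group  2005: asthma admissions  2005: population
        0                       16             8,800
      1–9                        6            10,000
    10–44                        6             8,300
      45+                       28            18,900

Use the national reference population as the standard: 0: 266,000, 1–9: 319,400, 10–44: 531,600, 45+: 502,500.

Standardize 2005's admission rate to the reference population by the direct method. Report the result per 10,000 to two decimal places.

Age-specific rates per 10,000 for 2005: 18.18, 6.00, 7.23, 14.81.
Standard total = 1,619,500; weights = 0.1642, 0.1972, 0.3282, 0.3103.
Standardized rate: 0.1642×18.18 + 0.1972×6.00 + 0.3282×7.23 + 0.3103×14.81 = 11.1393 per 10,000.

11.14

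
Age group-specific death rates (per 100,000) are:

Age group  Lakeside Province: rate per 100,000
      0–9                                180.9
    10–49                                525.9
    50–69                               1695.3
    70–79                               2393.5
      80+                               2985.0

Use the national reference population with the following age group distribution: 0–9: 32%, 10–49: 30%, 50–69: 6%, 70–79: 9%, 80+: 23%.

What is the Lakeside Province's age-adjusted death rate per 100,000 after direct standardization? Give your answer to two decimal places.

1219.34

Standard weights: 0.32, 0.30, 0.06, 0.09, 0.23.
Standardized rate: 0.3200×180.9 + 0.3000×525.9 + 0.0600×1695.3 + 0.0900×2393.5 + 0.2300×2985.0 = 1219.3410 per 100,000.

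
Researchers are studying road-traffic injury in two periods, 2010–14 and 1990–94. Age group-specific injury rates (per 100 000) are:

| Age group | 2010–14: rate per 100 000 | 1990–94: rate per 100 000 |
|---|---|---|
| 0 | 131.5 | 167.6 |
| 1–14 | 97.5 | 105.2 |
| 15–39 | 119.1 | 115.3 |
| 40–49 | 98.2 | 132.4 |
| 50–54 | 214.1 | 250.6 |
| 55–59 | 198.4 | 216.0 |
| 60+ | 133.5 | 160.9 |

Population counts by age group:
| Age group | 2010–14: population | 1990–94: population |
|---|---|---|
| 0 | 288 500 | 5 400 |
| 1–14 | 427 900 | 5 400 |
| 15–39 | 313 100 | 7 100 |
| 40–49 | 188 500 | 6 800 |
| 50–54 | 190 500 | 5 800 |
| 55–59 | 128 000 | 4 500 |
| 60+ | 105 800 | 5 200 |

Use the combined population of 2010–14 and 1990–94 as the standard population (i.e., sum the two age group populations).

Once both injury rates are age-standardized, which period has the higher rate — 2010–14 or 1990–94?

Combined standard total = 1 682 500; weights = 0.1747, 0.2575, 0.1903, 0.1161, 0.1167, 0.0788, 0.0660.
2010–14: 0.1747×131.5 + 0.2575×97.5 + 0.1903×119.1 + 0.1161×98.2 + 0.1167×214.1 + 0.0788×198.4 + 0.0660×133.5 = 131.5561 per 100 000.
1990–94: 0.1747×167.6 + 0.2575×105.2 + 0.1903×115.3 + 0.1161×132.4 + 0.1167×250.6 + 0.0788×216.0 + 0.0660×160.9 = 150.5440 per 100 000.

1990–94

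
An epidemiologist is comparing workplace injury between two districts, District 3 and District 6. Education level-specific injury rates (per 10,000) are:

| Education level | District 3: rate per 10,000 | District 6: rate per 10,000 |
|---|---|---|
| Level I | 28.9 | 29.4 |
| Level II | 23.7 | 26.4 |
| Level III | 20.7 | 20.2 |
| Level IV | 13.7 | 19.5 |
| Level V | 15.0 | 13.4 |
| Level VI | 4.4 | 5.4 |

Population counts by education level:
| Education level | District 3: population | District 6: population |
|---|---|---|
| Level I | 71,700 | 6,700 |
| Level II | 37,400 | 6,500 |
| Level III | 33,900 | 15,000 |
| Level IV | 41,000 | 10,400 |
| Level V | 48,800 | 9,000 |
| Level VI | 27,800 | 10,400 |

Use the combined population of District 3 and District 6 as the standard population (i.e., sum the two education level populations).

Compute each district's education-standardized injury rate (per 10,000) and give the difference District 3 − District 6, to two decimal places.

Combined standard total = 318,600; weights = 0.2461, 0.1378, 0.1535, 0.1613, 0.1814, 0.1199.
District 3: 0.2461×28.9 + 0.1378×23.7 + 0.1535×20.7 + 0.1613×13.7 + 0.1814×15.0 + 0.1199×4.4 = 19.0134 per 10,000.
District 6: 0.2461×29.4 + 0.1378×26.4 + 0.1535×20.2 + 0.1613×19.5 + 0.1814×13.4 + 0.1199×5.4 = 20.1971 per 10,000.
Difference = 19.0134 − 20.1971 = -1.1837.

-1.18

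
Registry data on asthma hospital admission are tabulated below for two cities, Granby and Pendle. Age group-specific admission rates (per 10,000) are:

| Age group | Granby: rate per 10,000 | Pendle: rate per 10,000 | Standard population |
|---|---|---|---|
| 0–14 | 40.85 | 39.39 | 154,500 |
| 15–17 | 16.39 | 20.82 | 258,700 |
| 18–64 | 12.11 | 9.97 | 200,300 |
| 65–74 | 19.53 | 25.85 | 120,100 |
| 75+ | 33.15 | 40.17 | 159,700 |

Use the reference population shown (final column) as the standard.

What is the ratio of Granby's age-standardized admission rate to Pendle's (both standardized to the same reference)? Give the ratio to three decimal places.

0.897

Standard total = 893,300; weights = 0.1730, 0.2896, 0.2242, 0.1344, 0.1788.
Granby: 0.1730×40.85 + 0.2896×16.39 + 0.2242×12.11 + 0.1344×19.53 + 0.1788×33.15 = 23.0792 per 10,000.
Pendle: 0.1730×39.39 + 0.2896×20.82 + 0.2242×9.97 + 0.1344×25.85 + 0.1788×40.17 = 25.7345 per 10,000.
Ratio = 23.0792 ÷ 25.7345 = 0.89682.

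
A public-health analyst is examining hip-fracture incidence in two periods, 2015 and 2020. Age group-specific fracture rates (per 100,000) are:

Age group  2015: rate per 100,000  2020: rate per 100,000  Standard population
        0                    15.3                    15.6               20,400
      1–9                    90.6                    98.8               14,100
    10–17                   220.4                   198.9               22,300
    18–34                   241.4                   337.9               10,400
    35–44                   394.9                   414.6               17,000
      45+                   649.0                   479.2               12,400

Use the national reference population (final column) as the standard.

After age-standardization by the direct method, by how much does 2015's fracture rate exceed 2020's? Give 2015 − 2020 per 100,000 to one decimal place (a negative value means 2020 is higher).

11.6

Standard total = 96,600; weights = 0.2112, 0.1460, 0.2308, 0.1077, 0.1760, 0.1284.
2015: 0.2112×15.3 + 0.1460×90.6 + 0.2308×220.4 + 0.1077×241.4 + 0.1760×394.9 + 0.1284×649.0 = 246.1280 per 100,000.
2020: 0.2112×15.6 + 0.1460×98.8 + 0.2308×198.9 + 0.1077×337.9 + 0.1760×414.6 + 0.1284×479.2 = 234.4848 per 100,000.
Difference = 246.1280 − 234.4848 = 11.6432.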